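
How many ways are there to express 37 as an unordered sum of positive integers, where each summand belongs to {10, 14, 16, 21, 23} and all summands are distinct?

2

They are:
14 + 23
16 + 21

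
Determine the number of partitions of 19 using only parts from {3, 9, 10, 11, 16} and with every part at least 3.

3

Listing the qualifying partitions of 19:
3, 16
9, 10
3, 3, 3, 10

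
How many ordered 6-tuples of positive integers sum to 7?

6

Equivalently, choose which 5 of the 6 gaps become plus signs: C(6,5) = 6.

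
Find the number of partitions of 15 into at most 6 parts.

Direct enumeration gives 110 partitions.

110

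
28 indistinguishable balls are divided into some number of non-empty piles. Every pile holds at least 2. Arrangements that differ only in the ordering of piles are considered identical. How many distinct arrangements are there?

There are 708 such partitions.

708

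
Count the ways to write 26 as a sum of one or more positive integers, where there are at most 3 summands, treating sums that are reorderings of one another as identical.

70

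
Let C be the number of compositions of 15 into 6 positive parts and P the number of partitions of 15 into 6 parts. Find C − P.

1976

Compositions: C(14,5) = 2002.
Unordered (partitions into 6 parts): 26.
Difference: 2002 − 26 = 1976.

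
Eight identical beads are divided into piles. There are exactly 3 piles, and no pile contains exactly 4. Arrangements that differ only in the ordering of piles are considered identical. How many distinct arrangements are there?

3

Enumerating:
6, 1, 1
5, 2, 1
3, 3, 2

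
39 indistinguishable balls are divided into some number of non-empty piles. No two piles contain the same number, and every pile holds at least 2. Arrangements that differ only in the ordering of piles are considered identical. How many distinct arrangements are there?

Systematic enumeration (by largest part, then next-largest, …) yields 522.

522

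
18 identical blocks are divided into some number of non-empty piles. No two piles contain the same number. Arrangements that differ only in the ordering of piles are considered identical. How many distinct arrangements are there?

There are too many to list fully; the first 12 (by largest part) are:
18
17+1
16+2
15+3
15+2+1
14+4
14+3+1
13+5
13+4+1
13+3+2
12+6
12+5+1
…and 34 more, for 46 total.

46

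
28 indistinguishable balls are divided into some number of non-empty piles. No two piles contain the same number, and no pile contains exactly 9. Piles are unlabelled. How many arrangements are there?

Counting exhaustively, 177 partitions satisfy the conditions.

177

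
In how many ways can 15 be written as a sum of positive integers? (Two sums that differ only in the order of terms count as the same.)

176

Counting exhaustively, 176 partitions satisfy the conditions.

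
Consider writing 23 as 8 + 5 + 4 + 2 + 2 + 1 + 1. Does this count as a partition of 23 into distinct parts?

No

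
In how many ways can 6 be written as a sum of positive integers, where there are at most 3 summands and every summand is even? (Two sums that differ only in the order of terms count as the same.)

3

The partitions of 6 that satisfy the conditions:
6
2,4
2,2,2
That's 3 in total.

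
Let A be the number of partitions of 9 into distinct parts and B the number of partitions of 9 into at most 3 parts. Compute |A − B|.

Partitions of 9 into distinct parts: 8.
Partitions of 9 into at most 3 parts: 12.
|8 − 12| = 4.

4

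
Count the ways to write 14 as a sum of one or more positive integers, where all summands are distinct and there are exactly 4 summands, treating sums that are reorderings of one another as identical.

5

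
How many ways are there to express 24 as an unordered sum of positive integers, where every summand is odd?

122

A full systematic count gives 122.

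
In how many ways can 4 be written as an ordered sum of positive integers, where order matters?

8

There are 3 gaps and each independently is a cut or not, giving 2^3 = 8.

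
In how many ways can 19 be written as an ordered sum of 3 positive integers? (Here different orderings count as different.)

153

Equivalently, choose which 2 of the 18 gaps become plus signs: C(18,2) = 153.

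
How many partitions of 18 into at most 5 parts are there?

141

Enumerating by decreasing first part gives 141 partitions in all.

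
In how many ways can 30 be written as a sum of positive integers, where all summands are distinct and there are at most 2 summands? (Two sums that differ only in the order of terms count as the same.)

The partitions of 30 that satisfy the conditions:
30
29+1
28+2
27+3
26+4
25+5
24+6
23+7
22+8
21+9
20+10
19+11
18+12
17+13
16+14

15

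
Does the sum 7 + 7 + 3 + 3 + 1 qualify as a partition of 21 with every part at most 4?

No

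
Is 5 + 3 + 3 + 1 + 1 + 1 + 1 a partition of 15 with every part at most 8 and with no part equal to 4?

Yes

The parts sum to 15, and the condition 'no summand exceeds 8' holds; the condition 'no summand equals 4' holds.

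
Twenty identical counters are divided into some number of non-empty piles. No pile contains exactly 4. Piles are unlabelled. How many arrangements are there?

Enumerating by decreasing first part gives 396 partitions in all.

396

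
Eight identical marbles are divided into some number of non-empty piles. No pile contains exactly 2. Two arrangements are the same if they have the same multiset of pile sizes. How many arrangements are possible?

The partitions of 8 that satisfy the conditions:
8
7,1
6,1,1
5,3
5,1,1,1
4,4
4,3,1
4,1,1,1,1
3,3,1,1
3,1,1,1,1,1
1,1,1,1,1,1,1,1
Counting gives 11.

11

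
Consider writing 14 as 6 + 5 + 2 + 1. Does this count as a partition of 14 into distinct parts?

The parts sum to 14, and the condition 'all summands are distinct' holds.

Yes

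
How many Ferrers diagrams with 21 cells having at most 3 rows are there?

48

There are too many to list fully; the first 12 (by largest part) are:
21
20 + 1
19 + 2
19 + 1 + 1
18 + 3
18 + 2 + 1
17 + 4
17 + 3 + 1
17 + 2 + 2
16 + 5
16 + 4 + 1
16 + 3 + 2
…and 36 more, for 48 total.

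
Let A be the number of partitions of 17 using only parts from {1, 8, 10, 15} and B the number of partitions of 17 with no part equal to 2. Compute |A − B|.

116

Partitions of 17 using only parts from {1, 8, 10, 15}: 5.
Partitions of 17 with no part equal to 2: 121.
|5 − 121| = 116.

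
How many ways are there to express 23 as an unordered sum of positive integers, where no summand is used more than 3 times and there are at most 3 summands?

56

There are too many to list fully; the first 12 (by largest part) are:
23
22 + 1
21 + 2
21 + 1 + 1
20 + 3
20 + 2 + 1
19 + 4
19 + 3 + 1
19 + 2 + 2
18 + 5
18 + 4 + 1
18 + 3 + 2
…and 44 more, for 56 total.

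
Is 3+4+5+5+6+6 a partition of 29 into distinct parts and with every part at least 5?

The parts sum to 29, and the condition 'all summands are distinct' is violated.

No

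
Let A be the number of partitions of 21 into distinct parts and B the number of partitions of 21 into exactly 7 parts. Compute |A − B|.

29

Partitions of 21 into distinct parts: 76.
Partitions of 21 into exactly 7 parts: 105.
|76 − 105| = 29.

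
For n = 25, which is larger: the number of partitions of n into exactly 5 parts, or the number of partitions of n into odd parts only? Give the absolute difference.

50

Partitions of 25 into exactly 5 parts: 192.
Partitions of 25 into odd parts only: 142.
|192 − 142| = 50.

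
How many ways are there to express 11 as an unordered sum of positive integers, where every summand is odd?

Listing the qualifying partitions of 11:
11
9+1+1
7+3+1
7+1+1+1+1
5+5+1
5+3+3
5+3+1+1+1
5+1+1+1+1+1+1
3+3+3+1+1
3+3+1+1+1+1+1
3+1+1+1+1+1+1+1+1
1+1+1+1+1+1+1+1+1+1+1

12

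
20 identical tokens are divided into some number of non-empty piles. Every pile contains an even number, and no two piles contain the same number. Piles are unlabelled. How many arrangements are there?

The partitions of 20 that satisfy the conditions:
20
2, 18
4, 16
6, 14
2, 4, 14
8, 12
2, 6, 12
2, 8, 10
4, 6, 10
2, 4, 6, 8

10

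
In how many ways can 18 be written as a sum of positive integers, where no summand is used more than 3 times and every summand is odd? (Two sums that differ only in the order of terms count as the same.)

21

The partitions of 18 that satisfy the conditions:
17 + 1
15 + 3
15 + 1 + 1 + 1
13 + 5
13 + 3 + 1 + 1
11 + 7
11 + 5 + 1 + 1
11 + 3 + 3 + 1
9 + 9
9 + 7 + 1 + 1
9 + 5 + 3 + 1
9 + 3 + 3 + 3
9 + 3 + 3 + 1 + 1 + 1
7 + 7 + 3 + 1
7 + 5 + 5 + 1
7 + 5 + 3 + 3
7 + 5 + 3 + 1 + 1 + 1
7 + 3 + 3 + 3 + 1 + 1
5 + 5 + 5 + 3
5 + 5 + 5 + 1 + 1 + 1
5 + 5 + 3 + 3 + 1 + 1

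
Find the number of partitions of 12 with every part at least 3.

They are:
12
9, 3
8, 4
7, 5
6, 6
6, 3, 3
5, 4, 3
4, 4, 4
3, 3, 3, 3

9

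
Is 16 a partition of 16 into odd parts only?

No

The parts sum to 16, and the condition 'every summand is odd' is violated.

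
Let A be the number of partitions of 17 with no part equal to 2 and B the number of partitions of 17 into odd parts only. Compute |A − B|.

83

Partitions of 17 with no part equal to 2: 121.
Partitions of 17 into odd parts only: 38.
|121 − 38| = 83.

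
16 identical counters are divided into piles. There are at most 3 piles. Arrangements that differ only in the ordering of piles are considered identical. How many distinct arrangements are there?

30

A partial list (first 12 by largest part):
16
15,1
14,2
14,1,1
13,3
13,2,1
12,4
12,3,1
12,2,2
11,5
11,4,1
11,3,2
…and 18 more, for 30 total.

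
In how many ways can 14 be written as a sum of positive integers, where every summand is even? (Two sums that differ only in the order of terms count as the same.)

Enumerating:
14
12+2
10+4
10+2+2
8+6
8+4+2
8+2+2+2
6+6+2
6+4+4
6+4+2+2
6+2+2+2+2
4+4+4+2
4+4+2+2+2
4+2+2+2+2+2
2+2+2+2+2+2+2

15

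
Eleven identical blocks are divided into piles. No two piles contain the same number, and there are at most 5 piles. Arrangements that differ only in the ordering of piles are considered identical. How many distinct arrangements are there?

The partitions of 11 that satisfy the conditions:
11
10,1
9,2
8,3
8,2,1
7,4
7,3,1
6,5
6,4,1
6,3,2
5,4,2
5,3,2,1
That's 12 in total.

12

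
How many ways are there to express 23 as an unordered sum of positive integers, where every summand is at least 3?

Direct enumeration gives 88 partitions.

88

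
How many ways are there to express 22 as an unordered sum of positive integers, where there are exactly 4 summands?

There are 84 such partitions.

84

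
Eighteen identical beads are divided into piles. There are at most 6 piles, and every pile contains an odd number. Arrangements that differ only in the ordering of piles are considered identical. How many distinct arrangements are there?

27

A partial list (first 12 by largest part):
17,1
15,3
15,1,1,1
13,5
13,3,1,1
13,1,1,1,1,1
11,7
11,5,1,1
11,3,3,1
11,3,1,1,1,1
9,9
9,7,1,1
…and 15 more, for 27 total.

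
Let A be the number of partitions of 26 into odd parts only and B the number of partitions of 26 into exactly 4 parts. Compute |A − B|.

Partitions of 26 into odd parts only: 165.
Partitions of 26 into exactly 4 parts: 136.
|165 − 136| = 29.

29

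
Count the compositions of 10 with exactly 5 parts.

A composition of 10 into 5 positive parts is chosen by placing 4 dividers among the 9 gaps between 10 units: C(9,4) = 126.

126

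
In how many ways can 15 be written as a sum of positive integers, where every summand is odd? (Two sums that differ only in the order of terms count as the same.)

A partial list (first 12 by largest part):
15
13+1+1
11+3+1
11+1+1+1+1
9+5+1
9+3+3
9+3+1+1+1
9+1+1+1+1+1+1
7+7+1
7+5+3
7+5+1+1+1
7+3+3+1+1
…and 15 more, for 27 total.

27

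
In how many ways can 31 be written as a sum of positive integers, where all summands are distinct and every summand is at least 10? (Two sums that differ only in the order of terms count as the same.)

7

Listing the qualifying partitions of 31:
31
21,10
20,11
19,12
18,13
17,14
16,15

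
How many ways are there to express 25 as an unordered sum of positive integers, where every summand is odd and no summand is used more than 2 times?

A partial list (first 12 by largest part):
25
23,1,1
21,3,1
19,5,1
19,3,3
17,7,1
17,5,3
17,3,3,1,1
15,9,1
15,7,3
15,5,5
15,5,3,1,1
…and 22 more, for 34 total.

34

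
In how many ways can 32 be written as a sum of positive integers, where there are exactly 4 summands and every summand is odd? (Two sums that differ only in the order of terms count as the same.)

A partial list (first 12 by largest part):
1, 1, 1, 29
1, 1, 3, 27
1, 1, 5, 25
1, 3, 3, 25
1, 1, 7, 23
1, 3, 5, 23
3, 3, 3, 23
1, 1, 9, 21
1, 3, 7, 21
1, 5, 5, 21
3, 3, 5, 21
1, 1, 11, 19
…and 35 more, for 47 total.

47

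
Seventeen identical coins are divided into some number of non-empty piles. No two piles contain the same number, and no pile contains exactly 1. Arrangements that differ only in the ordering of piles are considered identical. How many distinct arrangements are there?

The partitions of 17 that satisfy the conditions:
17
15, 2
14, 3
13, 4
12, 5
12, 3, 2
11, 6
11, 4, 2
10, 7
10, 5, 2
10, 4, 3
9, 8
9, 6, 2
9, 5, 3
8, 7, 2
8, 6, 3
8, 5, 4
8, 4, 3, 2
7, 6, 4
7, 5, 3, 2
6, 5, 4, 2
That's 21 in total.

21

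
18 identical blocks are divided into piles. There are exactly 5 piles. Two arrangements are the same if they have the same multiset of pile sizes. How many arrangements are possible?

57

There are too many to list fully; the first 12 (by largest part) are:
14,1,1,1,1
13,2,1,1,1
12,3,1,1,1
12,2,2,1,1
11,4,1,1,1
11,3,2,1,1
11,2,2,2,1
10,5,1,1,1
10,4,2,1,1
10,3,3,1,1
10,3,2,2,1
10,2,2,2,2
…and 45 more, for 57 total.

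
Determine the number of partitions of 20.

A full systematic count gives 627.

627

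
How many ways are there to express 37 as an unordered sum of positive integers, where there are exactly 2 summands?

Listing the qualifying partitions of 37:
36 + 1
35 + 2
34 + 3
33 + 4
32 + 5
31 + 6
30 + 7
29 + 8
28 + 9
27 + 10
26 + 11
25 + 12
24 + 13
23 + 14
22 + 15
21 + 16
20 + 17
19 + 18
Counting gives 18.

18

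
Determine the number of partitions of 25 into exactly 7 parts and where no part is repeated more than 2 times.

A partial list (first 12 by largest part):
13 + 3 + 3 + 2 + 2 + 1 + 1
12 + 4 + 3 + 2 + 2 + 1 + 1
11 + 5 + 3 + 2 + 2 + 1 + 1
11 + 4 + 4 + 2 + 2 + 1 + 1
11 + 4 + 3 + 3 + 2 + 1 + 1
10 + 6 + 3 + 2 + 2 + 1 + 1
10 + 5 + 4 + 2 + 2 + 1 + 1
10 + 5 + 3 + 3 + 2 + 1 + 1
10 + 4 + 4 + 3 + 2 + 1 + 1
10 + 4 + 3 + 3 + 2 + 2 + 1
9 + 7 + 3 + 2 + 2 + 1 + 1
9 + 6 + 4 + 2 + 2 + 1 + 1
…and 45 more, for 57 total.

57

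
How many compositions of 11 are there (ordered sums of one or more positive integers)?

There are 10 gaps and each independently is a cut or not, giving 2^10 = 1024.

1024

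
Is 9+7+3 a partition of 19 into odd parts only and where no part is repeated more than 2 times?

Yes

The parts sum to 19, and the condition 'every summand is odd' holds; the condition 'no summand is used more than 2 times' holds.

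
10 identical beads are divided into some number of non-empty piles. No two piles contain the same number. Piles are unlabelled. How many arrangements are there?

Enumerating:
10
9 + 1
8 + 2
7 + 3
7 + 2 + 1
6 + 4
6 + 3 + 1
5 + 4 + 1
5 + 3 + 2
4 + 3 + 2 + 1
That's 10 in total.

10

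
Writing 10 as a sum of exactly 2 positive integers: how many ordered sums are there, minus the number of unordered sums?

Compositions: C(9,1) = 9.
Partitions of 10 into exactly 2 parts: 5.
Difference: 9 − 5 = 4.

4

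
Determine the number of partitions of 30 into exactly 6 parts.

Counting exhaustively, 532 partitions satisfy the conditions.

532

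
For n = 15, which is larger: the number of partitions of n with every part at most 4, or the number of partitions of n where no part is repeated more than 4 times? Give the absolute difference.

Partitions of 15 with every part at most 4: 54.
Partitions of 15 where no part is repeated more than 4 times: 127.
|54 − 127| = 73.

73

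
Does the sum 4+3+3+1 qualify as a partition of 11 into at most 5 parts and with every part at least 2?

No

The parts sum to 11, and the condition 'every summand is at least 2' is violated.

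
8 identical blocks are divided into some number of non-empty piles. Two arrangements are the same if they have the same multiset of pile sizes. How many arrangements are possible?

Enumerating:
8
1+7
2+6
1+1+6
3+5
1+2+5
1+1+1+5
4+4
1+3+4
2+2+4
1+1+2+4
1+1+1+1+4
2+3+3
1+1+3+3
1+2+2+3
1+1+1+2+3
1+1+1+1+1+3
2+2+2+2
1+1+2+2+2
1+1+1+1+2+2
1+1+1+1+1+1+2
1+1+1+1+1+1+1+1

22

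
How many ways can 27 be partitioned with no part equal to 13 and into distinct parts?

A full systematic count gives 171.

171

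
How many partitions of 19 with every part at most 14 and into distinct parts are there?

47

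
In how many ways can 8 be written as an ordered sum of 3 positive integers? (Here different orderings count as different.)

A composition of 8 into 3 positive parts is chosen by placing 2 dividers among the 7 gaps between 8 units: C(7,2) = 21.

21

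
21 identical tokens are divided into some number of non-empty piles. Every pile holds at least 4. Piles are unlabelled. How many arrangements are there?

A partial list (first 12 by largest part):
21
4+17
5+16
6+15
7+14
8+13
4+4+13
9+12
4+5+12
10+11
4+6+11
5+5+11
…and 15 more, for 27 total.

27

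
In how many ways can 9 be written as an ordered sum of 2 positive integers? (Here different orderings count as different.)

8

A composition of 9 into 2 positive parts is chosen by placing 1 dividers among the 8 gaps between 9 units: C(8,1) = 8.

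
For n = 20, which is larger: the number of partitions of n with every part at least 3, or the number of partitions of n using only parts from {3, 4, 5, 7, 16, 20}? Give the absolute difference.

Partitions of 20 with every part at least 3: 49.
Partitions of 20 using only parts from {3, 4, 5, 7, 16, 20}: 12.
|49 − 12| = 37.

37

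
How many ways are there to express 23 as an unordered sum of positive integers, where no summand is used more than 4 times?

Direct enumeration gives 769 partitions.

769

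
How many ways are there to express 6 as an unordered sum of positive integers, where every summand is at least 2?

Enumerating:
6
4 + 2
3 + 3
2 + 2 + 2

4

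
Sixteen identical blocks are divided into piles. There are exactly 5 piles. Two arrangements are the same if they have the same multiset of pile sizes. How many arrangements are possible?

37

A partial list (first 12 by largest part):
12,1,1,1,1
11,2,1,1,1
10,3,1,1,1
10,2,2,1,1
9,4,1,1,1
9,3,2,1,1
9,2,2,2,1
8,5,1,1,1
8,4,2,1,1
8,3,3,1,1
8,3,2,2,1
8,2,2,2,2
…and 25 more, for 37 total.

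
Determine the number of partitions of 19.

490

Counting exhaustively, 490 partitions satisfy the conditions.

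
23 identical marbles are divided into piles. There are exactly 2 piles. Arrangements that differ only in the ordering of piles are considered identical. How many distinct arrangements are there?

11

The partitions of 23 that satisfy the conditions:
1+22
2+21
3+20
4+19
5+18
6+17
7+16
8+15
9+14
10+13
11+12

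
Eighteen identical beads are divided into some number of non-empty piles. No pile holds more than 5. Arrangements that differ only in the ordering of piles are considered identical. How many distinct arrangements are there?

141

There are 141 such partitions.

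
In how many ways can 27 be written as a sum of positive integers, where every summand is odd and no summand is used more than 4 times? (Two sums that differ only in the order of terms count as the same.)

Systematic enumeration (by largest part, then next-largest, …) yields 92.

92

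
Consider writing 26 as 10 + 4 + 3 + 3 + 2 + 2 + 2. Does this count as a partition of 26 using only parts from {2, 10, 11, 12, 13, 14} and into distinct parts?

No

The parts sum to 26, and the condition 'each summand belongs to {2, 10, 11, 12, 13, 14}' is violated.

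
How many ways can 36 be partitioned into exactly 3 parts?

There are 108 such partitions.

108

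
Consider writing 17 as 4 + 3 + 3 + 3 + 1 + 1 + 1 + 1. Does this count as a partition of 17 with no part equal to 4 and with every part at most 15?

No

The parts sum to 17, and the condition 'no summand equals 4' is violated.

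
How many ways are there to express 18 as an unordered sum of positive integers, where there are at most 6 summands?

199

A full systematic count gives 199.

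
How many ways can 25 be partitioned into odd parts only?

142

Enumerating by decreasing first part gives 142 partitions in all.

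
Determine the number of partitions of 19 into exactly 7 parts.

65

A partial list (first 12 by largest part):
13, 1, 1, 1, 1, 1, 1
12, 2, 1, 1, 1, 1, 1
11, 3, 1, 1, 1, 1, 1
11, 2, 2, 1, 1, 1, 1
10, 4, 1, 1, 1, 1, 1
10, 3, 2, 1, 1, 1, 1
10, 2, 2, 2, 1, 1, 1
9, 5, 1, 1, 1, 1, 1
9, 4, 2, 1, 1, 1, 1
9, 3, 3, 1, 1, 1, 1
9, 3, 2, 2, 1, 1, 1
9, 2, 2, 2, 2, 1, 1
…and 53 more, for 65 total.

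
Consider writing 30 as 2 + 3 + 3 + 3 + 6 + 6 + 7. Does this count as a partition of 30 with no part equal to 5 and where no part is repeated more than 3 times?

The parts sum to 30, and the condition 'no summand equals 5' holds; the condition 'no summand is used more than 3 times' holds.

Yes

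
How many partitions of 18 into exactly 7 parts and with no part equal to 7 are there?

A partial list (first 12 by largest part):
12,1,1,1,1,1,1
11,2,1,1,1,1,1
10,3,1,1,1,1,1
10,2,2,1,1,1,1
9,4,1,1,1,1,1
9,3,2,1,1,1,1
9,2,2,2,1,1,1
8,5,1,1,1,1,1
8,4,2,1,1,1,1
8,3,3,1,1,1,1
8,3,2,2,1,1,1
8,2,2,2,2,1,1
…and 30 more, for 42 total.

42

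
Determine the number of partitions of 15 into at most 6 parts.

Counting exhaustively, 110 partitions satisfy the conditions.

110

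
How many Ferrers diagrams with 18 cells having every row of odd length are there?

46

There are too many to list fully; the first 12 (by largest part) are:
17+1
15+3
15+1+1+1
13+5
13+3+1+1
13+1+1+1+1+1
11+7
11+5+1+1
11+3+3+1
11+3+1+1+1+1
11+1+1+1+1+1+1+1
9+9
…and 34 more, for 46 total.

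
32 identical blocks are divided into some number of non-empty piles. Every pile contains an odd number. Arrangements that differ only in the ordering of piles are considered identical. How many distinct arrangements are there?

390

A full systematic count gives 390.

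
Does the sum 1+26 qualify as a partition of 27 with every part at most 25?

No

The parts sum to 27, and the condition 'no summand exceeds 25' is violated.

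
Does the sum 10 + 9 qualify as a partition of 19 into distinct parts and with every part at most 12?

Yes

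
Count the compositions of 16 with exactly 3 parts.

105

Place 2 bars in the 15 internal gaps of a row of 16 dots: C(15,2) = 105.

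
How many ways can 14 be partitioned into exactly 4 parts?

23

They are:
1,1,1,11
1,1,2,10
1,1,3,9
1,2,2,9
1,1,4,8
1,2,3,8
2,2,2,8
1,1,5,7
1,2,4,7
1,3,3,7
2,2,3,7
1,1,6,6
1,2,5,6
1,3,4,6
2,2,4,6
2,3,3,6
1,3,5,5
2,2,5,5
1,4,4,5
2,3,4,5
3,3,3,5
2,4,4,4
3,3,4,4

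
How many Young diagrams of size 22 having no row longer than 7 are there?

A full systematic count gives 522.

522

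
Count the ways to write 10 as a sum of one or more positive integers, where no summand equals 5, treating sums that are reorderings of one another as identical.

There are too many to list fully; the first 12 (by largest part) are:
10
9 + 1
8 + 2
8 + 1 + 1
7 + 3
7 + 2 + 1
7 + 1 + 1 + 1
6 + 4
6 + 3 + 1
6 + 2 + 2
6 + 2 + 1 + 1
6 + 1 + 1 + 1 + 1
…and 23 more, for 35 total.

35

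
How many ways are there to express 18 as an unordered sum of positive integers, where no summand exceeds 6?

199

A full systematic count gives 199.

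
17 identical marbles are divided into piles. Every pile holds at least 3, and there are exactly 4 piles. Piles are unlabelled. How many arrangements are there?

Enumerating:
3 + 3 + 3 + 8
3 + 3 + 4 + 7
3 + 3 + 5 + 6
3 + 4 + 4 + 6
3 + 4 + 5 + 5
4 + 4 + 4 + 5
That's 6 in total.

6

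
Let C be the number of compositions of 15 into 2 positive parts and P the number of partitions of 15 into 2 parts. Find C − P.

Compositions: C(14,1) = 14.
Partitions of 15 into exactly 2 parts: 7.
Difference: 14 − 7 = 7.

7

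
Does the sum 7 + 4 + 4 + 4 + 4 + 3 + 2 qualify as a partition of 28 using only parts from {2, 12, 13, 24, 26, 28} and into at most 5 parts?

No

The parts sum to 28, and the condition 'each summand belongs to {2, 12, 13, 24, 26, 28}' is violated.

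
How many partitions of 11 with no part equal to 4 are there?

A partial list (first 12 by largest part):
11
10 + 1
9 + 2
9 + 1 + 1
8 + 3
8 + 2 + 1
8 + 1 + 1 + 1
7 + 3 + 1
7 + 2 + 2
7 + 2 + 1 + 1
7 + 1 + 1 + 1 + 1
6 + 5
…and 29 more, for 41 total.

41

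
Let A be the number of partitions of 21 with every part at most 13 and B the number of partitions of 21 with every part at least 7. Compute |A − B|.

Partitions of 21 with every part at most 13: 747.
Partitions of 21 with every part at least 7: 6.
|747 − 6| = 741.

741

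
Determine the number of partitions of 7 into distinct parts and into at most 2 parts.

4

They are:
7
1+6
2+5
3+4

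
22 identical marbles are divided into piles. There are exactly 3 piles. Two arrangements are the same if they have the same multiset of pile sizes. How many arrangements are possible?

40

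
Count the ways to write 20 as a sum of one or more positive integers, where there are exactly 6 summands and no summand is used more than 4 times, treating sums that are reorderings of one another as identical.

87

Direct enumeration gives 87 partitions.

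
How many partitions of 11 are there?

56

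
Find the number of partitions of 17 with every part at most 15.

295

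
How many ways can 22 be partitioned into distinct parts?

89

Enumerating by decreasing first part gives 89 partitions in all.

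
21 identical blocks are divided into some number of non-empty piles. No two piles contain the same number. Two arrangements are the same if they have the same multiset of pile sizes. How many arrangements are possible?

76

Enumerating by decreasing first part gives 76 partitions in all.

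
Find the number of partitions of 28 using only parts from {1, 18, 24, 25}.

The partitions of 28 that satisfy the conditions:
1,1,1,25
1,1,1,1,24
1,1,1,1,1,1,1,1,1,1,18
1,1,1,1,1,1,1,1,1,1,1,1,1,1,1,1,1,1,1,1,1,1,1,1,1,1,1,1

4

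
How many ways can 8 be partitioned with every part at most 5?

The partitions of 8 that satisfy the conditions:
5,3
5,2,1
5,1,1,1
4,4
4,3,1
4,2,2
4,2,1,1
4,1,1,1,1
3,3,2
3,3,1,1
3,2,2,1
3,2,1,1,1
3,1,1,1,1,1
2,2,2,2
2,2,2,1,1
2,2,1,1,1,1
2,1,1,1,1,1,1
1,1,1,1,1,1,1,1
Counting gives 18.

18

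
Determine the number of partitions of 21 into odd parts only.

76

There are 76 such partitions.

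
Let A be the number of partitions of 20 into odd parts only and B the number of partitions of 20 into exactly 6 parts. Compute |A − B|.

Partitions of 20 into odd parts only: 64.
Partitions of 20 into exactly 6 parts: 90.
|64 − 90| = 26.

26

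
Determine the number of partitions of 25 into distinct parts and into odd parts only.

12

Enumerating:
25
21, 3, 1
19, 5, 1
17, 7, 1
17, 5, 3
15, 9, 1
15, 7, 3
13, 11, 1
13, 9, 3
13, 7, 5
11, 9, 5
9, 7, 5, 3, 1
Counting gives 12.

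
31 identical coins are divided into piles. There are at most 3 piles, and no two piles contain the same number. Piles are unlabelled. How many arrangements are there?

There are 81 such partitions.

81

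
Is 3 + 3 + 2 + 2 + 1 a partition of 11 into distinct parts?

The parts sum to 11, and the condition 'all summands are distinct' is violated.

No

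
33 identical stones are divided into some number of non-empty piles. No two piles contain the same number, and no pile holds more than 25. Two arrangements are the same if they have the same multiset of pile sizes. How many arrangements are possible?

Enumerating by decreasing first part gives 429 partitions in all.

429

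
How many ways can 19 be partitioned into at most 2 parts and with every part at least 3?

They are:
19
16 + 3
15 + 4
14 + 5
13 + 6
12 + 7
11 + 8
10 + 9
Counting gives 8.

8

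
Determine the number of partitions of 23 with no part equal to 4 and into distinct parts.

68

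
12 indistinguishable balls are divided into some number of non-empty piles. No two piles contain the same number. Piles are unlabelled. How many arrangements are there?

15

Enumerating:
12
1 + 11
2 + 10
3 + 9
1 + 2 + 9
4 + 8
1 + 3 + 8
5 + 7
1 + 4 + 7
2 + 3 + 7
1 + 5 + 6
2 + 4 + 6
1 + 2 + 3 + 6
3 + 4 + 5
1 + 2 + 4 + 5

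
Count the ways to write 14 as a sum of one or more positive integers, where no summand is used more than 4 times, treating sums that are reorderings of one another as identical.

Systematic enumeration (by largest part, then next-largest, …) yields 100.

100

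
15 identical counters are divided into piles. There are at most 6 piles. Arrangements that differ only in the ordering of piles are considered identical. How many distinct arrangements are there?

110

Systematic enumeration (by largest part, then next-largest, …) yields 110.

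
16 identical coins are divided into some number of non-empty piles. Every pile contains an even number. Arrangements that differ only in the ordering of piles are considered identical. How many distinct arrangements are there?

22

They are:
16
14,2
12,4
12,2,2
10,6
10,4,2
10,2,2,2
8,8
8,6,2
8,4,4
8,4,2,2
8,2,2,2,2
6,6,4
6,6,2,2
6,4,4,2
6,4,2,2,2
6,2,2,2,2,2
4,4,4,4
4,4,4,2,2
4,4,2,2,2,2
4,2,2,2,2,2,2
2,2,2,2,2,2,2,2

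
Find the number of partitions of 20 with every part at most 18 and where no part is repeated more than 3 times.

Enumerating by decreasing first part gives 318 partitions in all.

318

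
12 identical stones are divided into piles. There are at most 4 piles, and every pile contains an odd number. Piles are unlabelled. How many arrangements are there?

Enumerating:
1,11
3,9
1,1,1,9
5,7
1,1,3,7
1,1,5,5
1,3,3,5
3,3,3,3

8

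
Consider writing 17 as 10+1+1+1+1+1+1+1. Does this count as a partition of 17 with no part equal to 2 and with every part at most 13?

Yes

The parts sum to 17, and the condition 'no summand equals 2' holds; the condition 'no summand exceeds 13' holds.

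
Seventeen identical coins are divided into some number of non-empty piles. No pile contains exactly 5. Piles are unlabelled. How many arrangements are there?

220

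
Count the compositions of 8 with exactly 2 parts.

7

Equivalently, choose which 1 of the 7 gaps become plus signs: C(7,1) = 7.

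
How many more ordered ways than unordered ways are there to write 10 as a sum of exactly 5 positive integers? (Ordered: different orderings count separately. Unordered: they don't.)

119

Compositions: C(9,4) = 126.
Unordered (partitions into 5 parts): 7.
Difference: 126 − 7 = 119.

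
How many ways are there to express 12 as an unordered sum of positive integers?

Counting exhaustively, 77 partitions satisfy the conditions.

77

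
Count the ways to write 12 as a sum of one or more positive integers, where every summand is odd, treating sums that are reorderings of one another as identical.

They are:
11,1
9,3
9,1,1,1
7,5
7,3,1,1
7,1,1,1,1,1
5,5,1,1
5,3,3,1
5,3,1,1,1,1
5,1,1,1,1,1,1,1
3,3,3,3
3,3,3,1,1,1
3,3,1,1,1,1,1,1
3,1,1,1,1,1,1,1,1,1
1,1,1,1,1,1,1,1,1,1,1,1

15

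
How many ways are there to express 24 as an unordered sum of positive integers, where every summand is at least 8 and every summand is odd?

Listing the qualifying partitions of 24:
15 + 9
13 + 11

2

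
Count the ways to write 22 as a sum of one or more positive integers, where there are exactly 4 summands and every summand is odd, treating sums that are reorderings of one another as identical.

Enumerating:
19,1,1,1
17,3,1,1
15,5,1,1
15,3,3,1
13,7,1,1
13,5,3,1
13,3,3,3
11,9,1,1
11,7,3,1
11,5,5,1
11,5,3,3
9,9,3,1
9,7,5,1
9,7,3,3
9,5,5,3
7,7,7,1
7,7,5,3
7,5,5,5
That's 18 in total.

18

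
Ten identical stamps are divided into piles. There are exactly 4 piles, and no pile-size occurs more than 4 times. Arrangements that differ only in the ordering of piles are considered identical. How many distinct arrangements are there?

Enumerating:
7, 1, 1, 1
6, 2, 1, 1
5, 3, 1, 1
5, 2, 2, 1
4, 4, 1, 1
4, 3, 2, 1
4, 2, 2, 2
3, 3, 3, 1
3, 3, 2, 2

9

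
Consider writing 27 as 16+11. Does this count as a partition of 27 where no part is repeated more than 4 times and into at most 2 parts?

Yes

The parts sum to 27, and the condition 'no summand is used more than 4 times' holds; the condition 'there are at most 2 summands' holds.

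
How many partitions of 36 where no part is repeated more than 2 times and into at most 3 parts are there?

126

There are 126 such partitions.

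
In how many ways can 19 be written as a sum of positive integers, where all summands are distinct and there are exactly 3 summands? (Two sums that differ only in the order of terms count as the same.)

They are:
1, 2, 16
1, 3, 15
1, 4, 14
2, 3, 14
1, 5, 13
2, 4, 13
1, 6, 12
2, 5, 12
3, 4, 12
1, 7, 11
2, 6, 11
3, 5, 11
1, 8, 10
2, 7, 10
3, 6, 10
4, 5, 10
2, 8, 9
3, 7, 9
4, 6, 9
4, 7, 8
5, 6, 8
That's 21 in total.

21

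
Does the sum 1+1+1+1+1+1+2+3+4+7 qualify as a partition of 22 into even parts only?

No

The parts sum to 22, and the condition 'every summand is even' is violated.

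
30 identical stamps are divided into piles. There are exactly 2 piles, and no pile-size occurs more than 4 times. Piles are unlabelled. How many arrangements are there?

15

The partitions of 30 that satisfy the conditions:
29 + 1
28 + 2
27 + 3
26 + 4
25 + 5
24 + 6
23 + 7
22 + 8
21 + 9
20 + 10
19 + 11
18 + 12
17 + 13
16 + 14
15 + 15
Counting gives 15.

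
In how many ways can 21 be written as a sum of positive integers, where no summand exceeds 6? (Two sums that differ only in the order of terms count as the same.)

331

A full systematic count gives 331.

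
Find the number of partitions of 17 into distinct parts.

38

There are too many to list fully; the first 12 (by largest part) are:
17
16,1
15,2
14,3
14,2,1
13,4
13,3,1
12,5
12,4,1
12,3,2
11,6
11,5,1
…and 26 more, for 38 total.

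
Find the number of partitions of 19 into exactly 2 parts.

They are:
18,1
17,2
16,3
15,4
14,5
13,6
12,7
11,8
10,9
Counting gives 9.

9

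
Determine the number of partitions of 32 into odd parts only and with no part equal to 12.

390

Direct enumeration gives 390 partitions.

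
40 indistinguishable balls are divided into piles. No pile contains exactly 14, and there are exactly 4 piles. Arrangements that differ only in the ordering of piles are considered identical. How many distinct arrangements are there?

A full systematic count gives 422.

422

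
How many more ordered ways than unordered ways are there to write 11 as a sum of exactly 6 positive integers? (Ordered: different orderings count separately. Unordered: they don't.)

245

Compositions: C(10,5) = 252.
Unordered (partitions into 6 parts): 7.
Difference: 252 − 7 = 245.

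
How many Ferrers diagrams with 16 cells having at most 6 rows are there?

136

Counting exhaustively, 136 partitions satisfy the conditions.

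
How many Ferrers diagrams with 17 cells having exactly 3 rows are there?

Listing the qualifying partitions of 17:
15,1,1
14,2,1
13,3,1
13,2,2
12,4,1
12,3,2
11,5,1
11,4,2
11,3,3
10,6,1
10,5,2
10,4,3
9,7,1
9,6,2
9,5,3
9,4,4
8,8,1
8,7,2
8,6,3
8,5,4
7,7,3
7,6,4
7,5,5
6,6,5
That's 24 in total.

24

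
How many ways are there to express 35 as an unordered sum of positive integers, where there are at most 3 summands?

Direct enumeration gives 120 partitions.

120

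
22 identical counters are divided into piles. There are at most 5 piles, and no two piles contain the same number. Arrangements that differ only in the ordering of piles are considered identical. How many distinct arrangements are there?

88

Enumerating by decreasing first part gives 88 partitions in all.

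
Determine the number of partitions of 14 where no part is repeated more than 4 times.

100

Enumerating by decreasing first part gives 100 partitions in all.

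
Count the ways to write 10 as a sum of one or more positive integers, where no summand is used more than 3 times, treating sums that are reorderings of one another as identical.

29

There are too many to list fully; the first 12 (by largest part) are:
10
1, 9
2, 8
1, 1, 8
3, 7
1, 2, 7
1, 1, 1, 7
4, 6
1, 3, 6
2, 2, 6
1, 1, 2, 6
5, 5
…and 17 more, for 29 total.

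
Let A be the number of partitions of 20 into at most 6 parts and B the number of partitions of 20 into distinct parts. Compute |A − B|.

218

Partitions of 20 into at most 6 parts: 282.
Partitions of 20 into distinct parts: 64.
|282 − 64| = 218.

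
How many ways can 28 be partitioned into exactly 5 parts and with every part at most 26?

291

Direct enumeration gives 291 partitions.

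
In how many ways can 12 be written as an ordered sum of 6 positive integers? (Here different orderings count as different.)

462

By stars and bars with positive parts, the count is C(11,5) = 462.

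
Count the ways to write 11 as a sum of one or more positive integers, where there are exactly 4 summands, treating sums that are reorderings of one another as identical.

Enumerating:
8+1+1+1
7+2+1+1
6+3+1+1
6+2+2+1
5+4+1+1
5+3+2+1
5+2+2+2
4+4+2+1
4+3+3+1
4+3+2+2
3+3+3+2
That's 11 in total.

11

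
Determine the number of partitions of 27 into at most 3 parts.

75

Enumerating by decreasing first part gives 75 partitions in all.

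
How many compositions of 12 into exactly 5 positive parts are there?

A composition of 12 into 5 positive parts is chosen by placing 4 dividers among the 11 gaps between 12 units: C(11,4) = 330.

330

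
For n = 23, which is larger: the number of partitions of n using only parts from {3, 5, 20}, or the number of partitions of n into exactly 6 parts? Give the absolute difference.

Partitions of 23 using only parts from {3, 5, 20}: 3.
Partitions of 23 into exactly 6 parts: 163.
|3 − 163| = 160.

160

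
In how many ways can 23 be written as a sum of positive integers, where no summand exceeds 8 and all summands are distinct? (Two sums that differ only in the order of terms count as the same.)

11

They are:
2,6,7,8
3,5,7,8
1,2,5,7,8
1,3,4,7,8
4,5,6,8
1,3,5,6,8
2,3,4,6,8
1,2,3,4,5,8
1,4,5,6,7
2,3,5,6,7
1,2,3,4,6,7
Counting gives 11.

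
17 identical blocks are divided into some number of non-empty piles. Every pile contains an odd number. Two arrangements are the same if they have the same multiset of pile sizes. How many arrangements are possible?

A partial list (first 12 by largest part):
17
15,1,1
13,3,1
13,1,1,1,1
11,5,1
11,3,3
11,3,1,1,1
11,1,1,1,1,1,1
9,7,1
9,5,3
9,5,1,1,1
9,3,3,1,1
…and 26 more, for 38 total.

38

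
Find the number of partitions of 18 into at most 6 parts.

199

Counting exhaustively, 199 partitions satisfy the conditions.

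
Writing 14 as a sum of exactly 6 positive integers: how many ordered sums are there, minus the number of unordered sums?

Ordered (compositions into 6 parts): C(13,5) = 1287.
Unordered (partitions into 6 parts): 20.
Difference: 1287 − 20 = 1267.

1267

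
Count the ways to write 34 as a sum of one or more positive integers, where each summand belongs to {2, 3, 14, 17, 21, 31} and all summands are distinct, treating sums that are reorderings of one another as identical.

Enumerating:
31 + 3
17 + 14 + 3

2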